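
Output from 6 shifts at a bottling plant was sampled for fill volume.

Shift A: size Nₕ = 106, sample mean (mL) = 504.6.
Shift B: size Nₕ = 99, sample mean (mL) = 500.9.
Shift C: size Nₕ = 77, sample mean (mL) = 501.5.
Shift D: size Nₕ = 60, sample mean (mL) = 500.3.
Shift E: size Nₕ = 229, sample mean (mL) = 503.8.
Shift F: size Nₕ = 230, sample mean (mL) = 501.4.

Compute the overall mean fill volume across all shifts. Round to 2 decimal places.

502.38

N = 106 + 99 + 77 + 60 + 229 + 230 = 801.
Weight each subgroup mean by Nₕ/N and sum.
Σ Nₕx̄ₕ = 106·504.6 + 99·500.9 + 77·501.5 + 60·500.3 + 229·503.8 + 230·501.4 = 53487.6 + 49589.1 + 38615.5 + 30018 + 115370.2 + 115322 = 402402.4.
Divide by N: 402402.4 / 801 = 502.3750... → 502.38.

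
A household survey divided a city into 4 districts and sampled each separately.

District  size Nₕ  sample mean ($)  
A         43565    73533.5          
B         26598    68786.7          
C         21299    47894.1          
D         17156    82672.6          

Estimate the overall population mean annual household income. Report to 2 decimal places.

x̄_st = (Σ Nₕx̄ₕ) / (Σ Nₕ) = (43565·73533.5 + 26598·68786.7 + 21299·47894.1 + 17156·82672.6) / 108618
= 7471503135.6 / 108618 = 68786.9703... → 68786.97.

68786.97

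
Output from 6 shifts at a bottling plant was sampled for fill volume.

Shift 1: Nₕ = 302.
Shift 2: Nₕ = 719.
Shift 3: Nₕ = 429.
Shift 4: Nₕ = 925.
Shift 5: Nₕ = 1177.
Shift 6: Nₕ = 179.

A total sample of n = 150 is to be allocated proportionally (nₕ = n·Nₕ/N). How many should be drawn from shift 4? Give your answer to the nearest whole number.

Share of shift 4 = 925/3731 = 0.24792.
Allocate 150 × 0.24792 = 37.188... → 37.

37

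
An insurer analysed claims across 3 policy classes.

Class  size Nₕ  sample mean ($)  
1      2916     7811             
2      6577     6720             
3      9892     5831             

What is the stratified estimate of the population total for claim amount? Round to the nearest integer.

124654568

Estimate total by summing Nₕ·x̄ₕ over strata.
2916·7811 + 6577·6720 + 9892·5831 = 22776876 + 44197440 + 57680252 = 124654568.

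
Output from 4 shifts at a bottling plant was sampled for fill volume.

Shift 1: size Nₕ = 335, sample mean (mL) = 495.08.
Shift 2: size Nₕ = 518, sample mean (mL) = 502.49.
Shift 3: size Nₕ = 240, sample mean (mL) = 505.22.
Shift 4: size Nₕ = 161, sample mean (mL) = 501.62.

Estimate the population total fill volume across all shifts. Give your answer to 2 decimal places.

Estimate total by summing Nₕ·x̄ₕ over strata.
335·495.08 + 518·502.49 + 240·505.22 + 161·501.62 = 165851.8 + 260289.82 + 121252.8 + 80760.82 = 628155.24.

628155.24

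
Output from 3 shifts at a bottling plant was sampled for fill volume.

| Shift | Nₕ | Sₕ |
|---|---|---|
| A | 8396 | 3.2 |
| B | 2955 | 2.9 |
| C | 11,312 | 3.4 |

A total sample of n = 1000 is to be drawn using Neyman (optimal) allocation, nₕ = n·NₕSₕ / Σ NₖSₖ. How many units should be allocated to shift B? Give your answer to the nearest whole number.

116

Σ NₕSₕ = 8396·3.2 + 2955·2.9 + 11312·3.4 = 73897.5.
Share for B: 8569.5/73897.5 = 0.11596.
n_B = 1000 × 0.11596 = 115.965... → 116.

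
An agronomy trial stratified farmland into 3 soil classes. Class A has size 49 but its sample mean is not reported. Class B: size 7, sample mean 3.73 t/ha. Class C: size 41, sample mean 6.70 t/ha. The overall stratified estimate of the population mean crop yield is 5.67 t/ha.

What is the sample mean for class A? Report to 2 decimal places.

N = 49 + 7 + 41 = 97.
Overall total = μ·N = 5.67·97 = 549.99.
Subtract the known strata: 7·3.73 + 41·6.70 = 300.81.
Remaining total for class A: 549.99 − 300.81 = 249.18.
Divide by its size: 249.18 / 49 = 5.0853... → 5.09.

5.09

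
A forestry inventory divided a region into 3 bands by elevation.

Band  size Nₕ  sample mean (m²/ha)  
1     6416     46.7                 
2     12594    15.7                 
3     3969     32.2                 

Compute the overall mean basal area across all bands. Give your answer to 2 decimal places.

27.21

x̄_st = (Σ Nₕx̄ₕ) / (Σ Nₕ) = (6416·46.7 + 12594·15.7 + 3969·32.2) / 22979
= 625154.8 / 22979 = 27.2055... → 27.21.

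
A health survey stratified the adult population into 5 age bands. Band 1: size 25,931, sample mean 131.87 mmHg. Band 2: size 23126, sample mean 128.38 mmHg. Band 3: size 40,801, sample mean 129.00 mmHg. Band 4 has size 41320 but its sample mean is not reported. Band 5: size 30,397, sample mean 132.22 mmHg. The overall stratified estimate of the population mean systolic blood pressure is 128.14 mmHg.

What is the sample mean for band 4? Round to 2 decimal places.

N = 25931 + 23126 + 40801 + 41320 + 30397 = 161575.
Overall total = μ·N = 128.14·161575 = 20704220.5.
Subtract the known strata: 25931·131.87 + 23126·128.38 + 40801·129.00 + 30397·132.22 = 15670857.19.
Remaining total for band 4: 20704220.5 − 15670857.19 = 5033363.31.
Divide by its size: 5033363.31 / 41320 = 121.8142... → 121.81.

121.81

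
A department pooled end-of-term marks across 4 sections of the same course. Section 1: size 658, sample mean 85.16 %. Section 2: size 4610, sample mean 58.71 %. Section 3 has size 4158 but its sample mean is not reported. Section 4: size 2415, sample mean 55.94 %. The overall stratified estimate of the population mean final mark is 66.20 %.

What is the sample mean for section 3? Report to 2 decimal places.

N = 658 + 4610 + 4158 + 2415 = 11841.
Overall total = μ·N = 66.20·11841 = 783874.2.
Subtract the known strata: 658·85.16 + 4610·58.71 + 2415·55.94 = 461783.48.
Remaining total for section 3: 783874.2 − 461783.48 = 322090.72.
Divide by its size: 322090.72 / 4158 = 77.4629... → 77.46.

77.46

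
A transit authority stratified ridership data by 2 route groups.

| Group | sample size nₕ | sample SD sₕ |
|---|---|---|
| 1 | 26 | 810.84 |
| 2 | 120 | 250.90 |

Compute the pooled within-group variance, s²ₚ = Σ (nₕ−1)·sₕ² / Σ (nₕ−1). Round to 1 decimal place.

1: (26−1)·810.84² = 25·657461.5056 = 16436537.64
2: (120−1)·250.90² = 119·62950.81 = 7491146.39
Numerator = 23927684.03; denominator = Σ(nₕ−1) = 144.
s²ₚ = 23927684.03/144 = 166164.472... → 166164.5.

166164.5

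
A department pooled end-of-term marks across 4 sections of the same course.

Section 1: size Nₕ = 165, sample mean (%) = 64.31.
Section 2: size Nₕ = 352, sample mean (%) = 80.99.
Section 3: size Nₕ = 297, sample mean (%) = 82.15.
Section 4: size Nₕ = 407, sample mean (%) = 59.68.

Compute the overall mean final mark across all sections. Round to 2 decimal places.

71.91

N = 1221; weights Wₕ = Nₕ/N = (0.1351, 0.2883, 0.2432, 0.3333).
x̄_st = Σ Wₕ·x̄ₕ = 0.1351·64.31 + 0.2883·80.99 + 0.2432·82.15 + 0.3333·59.68 ≈ 71.9148...
→ 71.91.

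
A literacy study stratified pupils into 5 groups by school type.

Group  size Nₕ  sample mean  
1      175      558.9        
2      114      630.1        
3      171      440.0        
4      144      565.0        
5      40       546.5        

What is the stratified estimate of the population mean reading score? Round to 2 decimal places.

540.53

x̄_st = (Σ Nₕx̄ₕ) / (Σ Nₕ) = (175·558.9 + 114·630.1 + 171·440.0 + 144·565.0 + 40·546.5) / 644
= 348098.9 / 644 = 540.5262... → 540.53.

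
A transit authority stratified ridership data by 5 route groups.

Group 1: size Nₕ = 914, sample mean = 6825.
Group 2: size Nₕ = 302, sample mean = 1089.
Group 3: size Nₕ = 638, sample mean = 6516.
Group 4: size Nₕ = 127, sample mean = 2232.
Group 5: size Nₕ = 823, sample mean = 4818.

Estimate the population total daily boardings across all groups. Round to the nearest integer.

14972814

Population total = Σ Nₕ·x̄ₕ (each stratum's size times its mean).
914·6825 + 302·1089 + 638·6516 + 127·2232 + 823·4818 = 6238050 + 328878 + 4157208 + 283464 + 3965214 = 14972814.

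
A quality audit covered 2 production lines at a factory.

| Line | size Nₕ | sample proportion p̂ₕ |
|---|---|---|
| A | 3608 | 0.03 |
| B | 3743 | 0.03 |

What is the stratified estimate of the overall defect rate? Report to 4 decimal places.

0.0300

Wₕ = Nₕ/N with N = 7351: 0.4908, 0.5092.
p̂_st = 0.4908·0.03 + 0.5092·0.03 ≈ 0.03 → 0.0300.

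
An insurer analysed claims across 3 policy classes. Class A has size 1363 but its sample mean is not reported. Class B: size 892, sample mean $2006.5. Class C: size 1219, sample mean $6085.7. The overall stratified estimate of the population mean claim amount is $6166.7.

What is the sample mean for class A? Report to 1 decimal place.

8961.7

Σ Nₕx̄ₕ = N·μ, so 1363·x̄_A = 3474·6166.7 − (892·2006.5 + 1219·6085.7).
= 21423115.8 − 9208266.3 = 12214849.5.
x̄_A = 12214849.5 / 1363 = 8961.738... → 8961.7.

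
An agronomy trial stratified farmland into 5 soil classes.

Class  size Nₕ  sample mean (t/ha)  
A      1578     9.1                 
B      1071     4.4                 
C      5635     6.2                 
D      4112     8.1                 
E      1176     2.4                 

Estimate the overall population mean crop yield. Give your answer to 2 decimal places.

6.64

N = 1578 + 1071 + 5635 + 4112 + 1176 = 13572.
The stratified mean weights each stratum mean by its population share Nₕ/N.
Σ Nₕx̄ₕ = 1578·9.1 + 1071·4.4 + 5635·6.2 + 4112·8.1 + 1176·2.4 = 14359.8 + 4712.4 + 34937 + 33307.2 + 2822.4 = 90138.8.
Divide by N: 90138.8 / 13572 = 6.6415... → 6.64.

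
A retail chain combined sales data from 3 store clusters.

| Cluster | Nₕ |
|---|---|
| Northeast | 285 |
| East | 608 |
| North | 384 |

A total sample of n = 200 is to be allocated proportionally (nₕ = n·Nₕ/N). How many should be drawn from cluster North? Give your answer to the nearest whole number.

Share of cluster North = 384/1277 = 0.30070.
Allocate 200 × 0.30070 = 60.141... → 60.

60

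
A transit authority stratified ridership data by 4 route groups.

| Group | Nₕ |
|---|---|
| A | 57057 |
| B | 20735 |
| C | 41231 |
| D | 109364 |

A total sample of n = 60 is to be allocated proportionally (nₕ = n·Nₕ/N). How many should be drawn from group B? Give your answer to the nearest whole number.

Share of group B = 20735/228387 = 0.09079.
Allocate 60 × 0.09079 = 5.447... → 5.

5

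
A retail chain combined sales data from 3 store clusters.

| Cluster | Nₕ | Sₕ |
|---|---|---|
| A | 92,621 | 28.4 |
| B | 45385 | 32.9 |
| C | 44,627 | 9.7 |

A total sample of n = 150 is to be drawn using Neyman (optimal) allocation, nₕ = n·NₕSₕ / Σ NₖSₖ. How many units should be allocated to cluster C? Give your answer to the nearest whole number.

14

Σ NₕSₕ = 92621·28.4 + 45385·32.9 + 44627·9.7 = 4556484.8.
Share for C: 432881.9/4556484.8 = 0.09500.
n_C = 150 × 0.09500 = 14.251... → 14.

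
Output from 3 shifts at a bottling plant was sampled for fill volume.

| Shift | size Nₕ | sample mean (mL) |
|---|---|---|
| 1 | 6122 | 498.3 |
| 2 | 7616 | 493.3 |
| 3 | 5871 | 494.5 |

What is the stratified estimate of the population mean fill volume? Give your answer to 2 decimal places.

495.22

N = 6122 + 7616 + 5871 = 19609.
Overall mean = Σ (Nₕ/N)·x̄ₕ — weight by population share, not a simple average.
Σ Nₕx̄ₕ = 6122·498.3 + 7616·493.3 + 5871·494.5 = 3050592.6 + 3756972.8 + 2903209.5 = 9710774.9.
Divide by N: 9710774.9 / 19609 = 495.2203... → 495.22.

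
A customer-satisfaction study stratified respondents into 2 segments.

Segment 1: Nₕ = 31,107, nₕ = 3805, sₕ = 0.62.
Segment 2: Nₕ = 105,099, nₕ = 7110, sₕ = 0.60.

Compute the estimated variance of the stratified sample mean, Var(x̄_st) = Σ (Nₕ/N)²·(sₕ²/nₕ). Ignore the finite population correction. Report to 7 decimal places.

N = 136206; Wₕ = Nₕ/N.
segment 1: (31107/136206)²·0.62²/3805 = 0.0000052693
segment 2: (105099/136206)²·0.60²/7110 = 0.0000301465
Sum = 0.0000354158 → 0.0000354.

0.0000354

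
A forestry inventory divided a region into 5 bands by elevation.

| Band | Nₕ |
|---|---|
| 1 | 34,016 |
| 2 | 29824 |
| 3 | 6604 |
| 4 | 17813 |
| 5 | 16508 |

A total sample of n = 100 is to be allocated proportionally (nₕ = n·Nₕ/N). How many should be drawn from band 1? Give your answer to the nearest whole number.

32

Share of band 1 = 34016/104765 = 0.32469.
Allocate 100 × 0.32469 = 32.469... → 32.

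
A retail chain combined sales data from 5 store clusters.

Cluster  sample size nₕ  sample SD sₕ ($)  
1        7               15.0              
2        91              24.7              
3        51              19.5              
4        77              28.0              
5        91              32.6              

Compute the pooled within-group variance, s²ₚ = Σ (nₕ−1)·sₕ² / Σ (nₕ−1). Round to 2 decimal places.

738.79

Degrees of freedom: 6 + 90 + 50 + 76 + 90 = 312.
Σ(nₕ−1)sₕ² = 6·225 + 90·610.09 + 50·380.25 + 76·784 + 90·1062.76 = 230503.
s²ₚ = 230503 / 312 = 738.7917... → 738.79.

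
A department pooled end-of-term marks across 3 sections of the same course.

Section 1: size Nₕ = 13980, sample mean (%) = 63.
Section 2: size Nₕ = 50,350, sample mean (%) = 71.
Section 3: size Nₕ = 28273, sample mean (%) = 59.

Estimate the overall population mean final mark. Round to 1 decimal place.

N = 92603; weights Wₕ = Nₕ/N = (0.1510, 0.5437, 0.3053).
x̄_st = Σ Wₕ·x̄ₕ = 0.1510·63 + 0.5437·71 + 0.3053·59 ≈ 66.128...
→ 66.1.

66.1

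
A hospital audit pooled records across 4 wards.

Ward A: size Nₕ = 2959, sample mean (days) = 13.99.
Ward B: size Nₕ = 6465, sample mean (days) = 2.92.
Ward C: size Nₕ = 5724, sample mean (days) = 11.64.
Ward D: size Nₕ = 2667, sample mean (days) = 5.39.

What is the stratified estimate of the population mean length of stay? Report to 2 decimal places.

x̄_st = (Σ Nₕx̄ₕ) / (Σ Nₕ) = (2959·13.99 + 6465·2.92 + 5724·11.64 + 2667·5.39) / 17815
= 141276.7 / 17815 = 7.9302... → 7.93.

7.93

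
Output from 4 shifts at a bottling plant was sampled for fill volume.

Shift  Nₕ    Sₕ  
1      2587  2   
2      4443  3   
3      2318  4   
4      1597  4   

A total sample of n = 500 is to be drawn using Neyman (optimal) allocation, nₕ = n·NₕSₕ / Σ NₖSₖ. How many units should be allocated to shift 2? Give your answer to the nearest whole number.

195

Σ NₕSₕ = 2587·2 + 4443·3 + 2318·4 + 1597·4 = 34163.
Share for 2: 13329/34163 = 0.39016.
n_2 = 500 × 0.39016 = 195.079... → 195.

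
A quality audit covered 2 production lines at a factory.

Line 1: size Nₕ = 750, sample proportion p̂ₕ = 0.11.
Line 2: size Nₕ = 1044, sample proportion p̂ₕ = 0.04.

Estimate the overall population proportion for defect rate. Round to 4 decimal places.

N = 750 + 1044 = 1794.
Overall proportion = Σ (Nₕ/N)·p̂ₕ.
Σ Nₕp̂ₕ = 82.5 + 41.76 = 124.26.
124.26 / 1794 = 0.069264... → 0.0693.

0.0693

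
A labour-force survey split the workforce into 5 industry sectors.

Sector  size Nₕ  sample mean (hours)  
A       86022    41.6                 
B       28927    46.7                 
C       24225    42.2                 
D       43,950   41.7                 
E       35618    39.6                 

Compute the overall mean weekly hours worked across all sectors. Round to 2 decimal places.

N = 218742; weights Wₕ = Nₕ/N = (0.3933, 0.1322, 0.1107, 0.2009, 0.1628).
x̄_st = Σ Wₕ·x̄ₕ = 0.3933·41.6 + 0.1322·46.7 + 0.1107·42.2 + 0.2009·41.7 + 0.1628·39.6 ≈ 42.0353...
→ 42.04.

42.04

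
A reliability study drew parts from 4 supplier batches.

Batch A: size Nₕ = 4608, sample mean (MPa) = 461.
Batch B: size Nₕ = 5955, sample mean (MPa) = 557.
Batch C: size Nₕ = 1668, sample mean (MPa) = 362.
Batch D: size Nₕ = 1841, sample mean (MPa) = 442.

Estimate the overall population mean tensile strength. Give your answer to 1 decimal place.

487.4

N = 4608 + 5955 + 1668 + 1841 = 14072.
The stratified mean weights each stratum mean by its population share Nₕ/N.
Σ Nₕx̄ₕ = 4608·461 + 5955·557 + 1668·362 + 1841·442 = 2124288 + 3316935 + 603816 + 813722 = 6858761.
Divide by N: 6858761 / 14072 = 487.405... → 487.4.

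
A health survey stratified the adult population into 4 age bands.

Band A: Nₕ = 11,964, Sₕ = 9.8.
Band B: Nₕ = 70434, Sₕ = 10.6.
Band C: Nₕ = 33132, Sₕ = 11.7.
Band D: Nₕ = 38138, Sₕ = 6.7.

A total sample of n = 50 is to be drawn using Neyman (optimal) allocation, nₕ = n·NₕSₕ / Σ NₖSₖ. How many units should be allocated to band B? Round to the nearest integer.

25

Σ NₕSₕ = 11964·9.8 + 70434·10.6 + 33132·11.7 + 38138·6.7 = 1507016.6.
Share for B: 746600.4/1507016.6 = 0.49542.
n_B = 50 × 0.49542 = 24.771... → 25.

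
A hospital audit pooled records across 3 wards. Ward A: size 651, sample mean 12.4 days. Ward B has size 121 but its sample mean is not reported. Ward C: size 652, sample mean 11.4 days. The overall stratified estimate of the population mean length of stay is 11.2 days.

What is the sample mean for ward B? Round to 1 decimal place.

3.7

N = 651 + 121 + 652 = 1424.
Overall total = μ·N = 11.2·1424 = 15948.8.
Subtract the known strata: 651·12.4 + 652·11.4 = 15505.2.
Remaining total for ward B: 15948.8 − 15505.2 = 443.6.
Divide by its size: 443.6 / 121 = 3.666... → 3.7.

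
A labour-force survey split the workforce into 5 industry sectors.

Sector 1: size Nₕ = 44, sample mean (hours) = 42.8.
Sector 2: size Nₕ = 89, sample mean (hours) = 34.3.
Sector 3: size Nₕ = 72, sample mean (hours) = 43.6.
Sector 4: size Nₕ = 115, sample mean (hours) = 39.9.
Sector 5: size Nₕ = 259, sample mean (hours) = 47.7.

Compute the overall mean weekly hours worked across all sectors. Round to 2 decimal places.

43.21

N = 44 + 89 + 72 + 115 + 259 = 579.
The stratified mean weights each stratum mean by its population share Nₕ/N.
Σ Nₕx̄ₕ = 44·42.8 + 89·34.3 + 72·43.6 + 115·39.9 + 259·47.7 = 1883.2 + 3052.7 + 3139.2 + 4588.5 + 12354.3 = 25017.9.
Divide by N: 25017.9 / 579 = 43.2088... → 43.21.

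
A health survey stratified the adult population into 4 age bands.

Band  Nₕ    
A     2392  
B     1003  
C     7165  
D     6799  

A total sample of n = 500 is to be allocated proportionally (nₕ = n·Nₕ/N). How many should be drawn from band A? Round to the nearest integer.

69

Share of band A = 2392/17359 = 0.13780.
Allocate 500 × 0.13780 = 68.898... → 69.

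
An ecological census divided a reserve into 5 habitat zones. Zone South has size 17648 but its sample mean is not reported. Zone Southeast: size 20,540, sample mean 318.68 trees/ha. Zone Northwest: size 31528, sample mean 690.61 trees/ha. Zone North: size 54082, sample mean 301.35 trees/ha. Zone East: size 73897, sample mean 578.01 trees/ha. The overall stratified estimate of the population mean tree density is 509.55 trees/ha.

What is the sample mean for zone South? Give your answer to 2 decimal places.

759.60

N = 17648 + 20540 + 31528 + 54082 + 73897 = 197695.
Overall total = μ·N = 509.55·197695 = 100735487.25.
Subtract the known strata: 20540·318.68 + 31528·690.61 + 54082·301.35 + 73897·578.01 = 87330054.95.
Remaining total for zone South: 100735487.25 − 87330054.95 = 13405432.3.
Divide by its size: 13405432.3 / 17648 = 759.6007... → 759.60.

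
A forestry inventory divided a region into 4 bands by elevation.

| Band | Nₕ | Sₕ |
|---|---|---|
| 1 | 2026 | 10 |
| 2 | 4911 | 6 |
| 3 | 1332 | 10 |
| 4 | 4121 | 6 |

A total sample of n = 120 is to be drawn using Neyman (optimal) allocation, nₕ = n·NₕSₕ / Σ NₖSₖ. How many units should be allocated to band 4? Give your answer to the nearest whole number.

34

1: NₕSₕ = 2026·10 = 20260
2: NₕSₕ = 4911·6 = 29466
3: NₕSₕ = 1332·10 = 13320
4: NₕSₕ = 4121·6 = 24726
Σ NₕSₕ = 87772.
n_4 = 120·24726/87772 = 33.805... → 34.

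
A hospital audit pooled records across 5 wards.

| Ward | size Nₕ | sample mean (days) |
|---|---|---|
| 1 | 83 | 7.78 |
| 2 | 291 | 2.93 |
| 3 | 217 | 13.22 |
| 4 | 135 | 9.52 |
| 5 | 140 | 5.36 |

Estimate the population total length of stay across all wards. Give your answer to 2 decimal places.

1: 83·7.78 = 645.74
2: 291·2.93 = 852.63
3: 217·13.22 = 2868.74
4: 135·9.52 = 1285.2
5: 140·5.36 = 750.4
τ̂ = Σ Nₕx̄ₕ = 6402.71.

6402.71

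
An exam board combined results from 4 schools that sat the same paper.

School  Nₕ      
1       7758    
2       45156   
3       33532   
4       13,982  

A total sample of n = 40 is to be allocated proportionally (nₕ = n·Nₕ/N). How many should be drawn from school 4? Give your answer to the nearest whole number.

6

N = 7758 + 45156 + 33532 + 13982 = 100428.
n_4 = 40·13982/100428 = 5.569... → 6.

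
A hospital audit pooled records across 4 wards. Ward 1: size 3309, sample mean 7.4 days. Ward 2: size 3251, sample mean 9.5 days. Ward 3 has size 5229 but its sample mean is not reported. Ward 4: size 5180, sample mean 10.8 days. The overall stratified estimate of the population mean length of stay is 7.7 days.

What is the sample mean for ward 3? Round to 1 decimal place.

3.7

Σ Nₕx̄ₕ = N·μ, so 5229·x̄_3 = 16969·7.7 − (3309·7.4 + 3251·9.5 + 5180·10.8).
= 130661.3 − 111315.1 = 19346.2.
x̄_3 = 19346.2 / 5229 = 3.700... → 3.7.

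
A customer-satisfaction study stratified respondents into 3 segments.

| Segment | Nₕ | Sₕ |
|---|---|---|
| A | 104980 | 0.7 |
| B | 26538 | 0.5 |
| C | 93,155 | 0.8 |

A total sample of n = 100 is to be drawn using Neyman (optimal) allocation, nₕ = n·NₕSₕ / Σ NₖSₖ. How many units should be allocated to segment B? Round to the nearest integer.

Σ NₕSₕ = 104980·0.7 + 26538·0.5 + 93155·0.8 = 161279.
Share for B: 13269/161279 = 0.08227.
n_B = 100 × 0.08227 = 8.227... → 8.

8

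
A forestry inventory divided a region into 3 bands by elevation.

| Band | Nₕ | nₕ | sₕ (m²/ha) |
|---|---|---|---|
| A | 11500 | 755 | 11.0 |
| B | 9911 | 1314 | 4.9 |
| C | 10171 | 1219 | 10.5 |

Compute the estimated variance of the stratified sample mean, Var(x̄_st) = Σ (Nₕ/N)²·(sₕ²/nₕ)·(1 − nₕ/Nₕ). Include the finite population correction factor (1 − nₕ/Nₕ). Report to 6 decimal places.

0.029672

N = 31582; Wₕ = Nₕ/N.
band A: (11500/31582)²·11.0²/755·(1 − 755/11500) = 0.019854704
band B: (9911/31582)²·4.9²/1314·(1 − 1314/9911) = 0.001560925
band C: (10171/31582)²·10.5²/1219·(1 − 1219/10171) = 0.008256184
Sum = 0.029671813 → 0.029672.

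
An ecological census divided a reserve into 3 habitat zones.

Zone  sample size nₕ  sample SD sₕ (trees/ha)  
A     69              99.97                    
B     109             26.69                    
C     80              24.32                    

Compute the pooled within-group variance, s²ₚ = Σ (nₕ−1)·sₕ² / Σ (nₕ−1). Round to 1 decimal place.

3150.0

A: (69−1)·99.97² = 68·9994.0009 = 679592.0612
B: (109−1)·26.69² = 108·712.3561 = 76934.4588
C: (80−1)·24.32² = 79·591.4624 = 46725.5296
Numerator = 803252.0496; denominator = Σ(nₕ−1) = 255.
s²ₚ = 803252.0496/255 = 3150.008... → 3150.0.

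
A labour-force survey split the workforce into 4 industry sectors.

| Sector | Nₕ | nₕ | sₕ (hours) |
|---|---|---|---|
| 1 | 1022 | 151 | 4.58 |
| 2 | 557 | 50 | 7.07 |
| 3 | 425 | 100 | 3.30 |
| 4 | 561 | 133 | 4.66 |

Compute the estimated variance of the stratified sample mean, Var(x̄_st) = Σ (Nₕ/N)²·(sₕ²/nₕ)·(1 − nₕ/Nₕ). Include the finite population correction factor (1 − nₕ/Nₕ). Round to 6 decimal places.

0.069950

N = 2565; Wₕ = Nₕ/N.
sector 1: (1022/2565)²·4.58²/151·(1 − 151/1022) = 0.018795259
sector 2: (557/2565)²·7.07²/50·(1 − 50/557) = 0.042909874
sector 3: (425/2565)²·3.30²/100·(1 − 100/425) = 0.002286259
sector 4: (561/2565)²·4.66²/133·(1 − 133/561) = 0.005958708
Sum = 0.069950100 → 0.069950.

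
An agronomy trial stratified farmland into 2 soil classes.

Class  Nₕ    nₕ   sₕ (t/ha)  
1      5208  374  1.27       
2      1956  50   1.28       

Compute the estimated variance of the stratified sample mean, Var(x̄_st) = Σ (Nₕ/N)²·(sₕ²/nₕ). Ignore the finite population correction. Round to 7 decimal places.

N = 7164. Term for each stratum: Wₕ²sₕ²/nₕ.
Var(x̄_st) = 0.0022791171 + 0.0024427357 = 0.0047218528 → 0.0047219.

0.0047219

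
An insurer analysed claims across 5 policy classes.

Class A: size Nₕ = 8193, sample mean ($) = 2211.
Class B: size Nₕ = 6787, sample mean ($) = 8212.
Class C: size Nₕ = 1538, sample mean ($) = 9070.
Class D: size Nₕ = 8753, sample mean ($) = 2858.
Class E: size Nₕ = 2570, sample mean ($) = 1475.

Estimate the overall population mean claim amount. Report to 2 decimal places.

4188.29

x̄_st = (Σ Nₕx̄ₕ) / (Σ Nₕ) = (8193·2211 + 6787·8212 + 1538·9070 + 8753·2858 + 2570·1475) / 27841
= 116606051 / 27841 = 4188.2853... → 4188.29.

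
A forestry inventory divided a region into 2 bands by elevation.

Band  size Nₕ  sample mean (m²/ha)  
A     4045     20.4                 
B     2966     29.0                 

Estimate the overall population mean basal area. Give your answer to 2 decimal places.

24.04

N = 7011; weights Wₕ = Nₕ/N = (0.5770, 0.4230).
x̄_st = Σ Wₕ·x̄ₕ = 0.5770·20.4 + 0.4230·29.0 ≈ 24.0382...
→ 24.04.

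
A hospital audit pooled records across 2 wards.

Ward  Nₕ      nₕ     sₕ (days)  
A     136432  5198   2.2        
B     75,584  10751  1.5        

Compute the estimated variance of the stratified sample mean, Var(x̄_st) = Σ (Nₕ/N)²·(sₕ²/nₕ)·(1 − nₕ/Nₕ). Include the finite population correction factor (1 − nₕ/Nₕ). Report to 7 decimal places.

0.0003937

N = 212016; Wₕ = Nₕ/N.
ward A: (136432/212016)²·2.2²/5198·(1 − 5198/136432) = 0.0003708809
ward B: (75584/212016)²·1.5²/10751·(1 − 10751/75584) = 0.0000228151
Sum = 0.0003936960 → 0.0003937.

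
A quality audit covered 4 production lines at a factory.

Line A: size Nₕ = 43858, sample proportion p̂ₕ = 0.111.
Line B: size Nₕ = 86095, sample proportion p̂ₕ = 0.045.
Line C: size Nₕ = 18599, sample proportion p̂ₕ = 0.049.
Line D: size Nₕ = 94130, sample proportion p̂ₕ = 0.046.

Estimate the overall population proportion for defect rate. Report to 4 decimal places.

0.0576

Wₕ = Nₕ/N with N = 242682: 0.1807, 0.3548, 0.0766, 0.3879.
p̂_st = 0.1807·0.111 + 0.3548·0.045 + 0.0766·0.049 + 0.3879·0.046 ≈ 0.057622... → 0.0576.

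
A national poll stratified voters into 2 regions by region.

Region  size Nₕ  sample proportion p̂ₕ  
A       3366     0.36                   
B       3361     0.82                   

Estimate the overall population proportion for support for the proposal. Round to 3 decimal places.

0.590

Wₕ = Nₕ/N with N = 6727: 0.5004, 0.4996.
p̂_st = 0.5004·0.36 + 0.4996·0.82 ≈ 0.58983... → 0.590.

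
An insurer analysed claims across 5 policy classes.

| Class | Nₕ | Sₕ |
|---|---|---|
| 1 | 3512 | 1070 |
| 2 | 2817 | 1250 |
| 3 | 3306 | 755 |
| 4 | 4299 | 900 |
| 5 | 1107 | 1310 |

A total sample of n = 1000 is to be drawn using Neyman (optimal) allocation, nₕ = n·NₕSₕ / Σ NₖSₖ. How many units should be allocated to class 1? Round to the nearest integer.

Σ NₕSₕ = 3512·1070 + 2817·1250 + 3306·755 + 4299·900 + 1107·1310 = 15094390.
Share for 1: 3757840/15094390 = 0.24896.
n_1 = 1000 × 0.24896 = 248.956... → 249.

249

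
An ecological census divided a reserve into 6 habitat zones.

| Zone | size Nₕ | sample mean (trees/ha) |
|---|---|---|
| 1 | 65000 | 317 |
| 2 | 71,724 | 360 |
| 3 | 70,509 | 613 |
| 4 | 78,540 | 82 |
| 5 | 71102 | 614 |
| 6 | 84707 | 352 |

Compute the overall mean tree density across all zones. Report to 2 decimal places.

N = 65000 + 71724 + 70509 + 78540 + 71102 + 84707 = 441582.
The stratified mean weights each stratum mean by its population share Nₕ/N.
Σ Nₕx̄ₕ = 65000·317 + 71724·360 + 70509·613 + 78540·82 + 71102·614 + 84707·352 = 20605000 + 25820640 + 43222017 + 6440280 + 43656628 + 29816864 = 169561429.
Divide by N: 169561429 / 441582 = 383.9863... → 383.99.

383.99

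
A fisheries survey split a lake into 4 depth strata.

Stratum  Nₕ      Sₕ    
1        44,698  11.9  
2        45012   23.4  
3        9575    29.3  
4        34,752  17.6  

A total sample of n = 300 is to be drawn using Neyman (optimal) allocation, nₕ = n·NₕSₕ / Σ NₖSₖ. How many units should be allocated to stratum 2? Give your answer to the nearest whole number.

128

1: NₕSₕ = 44698·11.9 = 531906.2
2: NₕSₕ = 45012·23.4 = 1053280.8
3: NₕSₕ = 9575·29.3 = 280547.5
4: NₕSₕ = 34752·17.6 = 611635.2
Σ NₕSₕ = 2477369.7.
n_2 = 300·1053280.8/2477369.7 = 127.548... → 128.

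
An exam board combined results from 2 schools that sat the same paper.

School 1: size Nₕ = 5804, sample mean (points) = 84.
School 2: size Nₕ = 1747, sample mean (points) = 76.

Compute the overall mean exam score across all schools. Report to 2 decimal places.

N = 5804 + 1747 = 7551.
Overall mean = Σ (Nₕ/N)·x̄ₕ — weight by population share, not a simple average.
Σ Nₕx̄ₕ = 5804·84 + 1747·76 = 487536 + 132772 = 620308.
Divide by N: 620308 / 7551 = 82.1491... → 82.15.

82.15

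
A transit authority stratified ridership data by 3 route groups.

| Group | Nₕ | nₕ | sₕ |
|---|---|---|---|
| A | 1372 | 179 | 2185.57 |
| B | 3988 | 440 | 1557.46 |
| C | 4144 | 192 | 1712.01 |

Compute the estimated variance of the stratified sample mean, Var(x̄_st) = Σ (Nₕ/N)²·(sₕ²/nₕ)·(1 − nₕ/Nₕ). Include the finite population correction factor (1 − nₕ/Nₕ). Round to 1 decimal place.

4115.0

N = 9504. Term for each stratum: Wₕ²sₕ²/nₕ·(1−nₕ/Nₕ).
Var(x̄_st) = 483.5686 + 863.5889 + 2767.8031 = 4114.9606 → 4115.0.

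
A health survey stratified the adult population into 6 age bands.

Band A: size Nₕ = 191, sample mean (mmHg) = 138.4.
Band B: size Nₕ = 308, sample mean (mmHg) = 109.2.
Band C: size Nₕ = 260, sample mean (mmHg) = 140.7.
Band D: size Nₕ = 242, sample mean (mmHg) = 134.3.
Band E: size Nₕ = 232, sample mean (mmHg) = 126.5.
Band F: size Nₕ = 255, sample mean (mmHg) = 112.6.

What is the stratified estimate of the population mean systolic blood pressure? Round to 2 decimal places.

125.81

x̄_st = (Σ Nₕx̄ₕ) / (Σ Nₕ) = (191·138.4 + 308·109.2 + 260·140.7 + 242·134.3 + 232·126.5 + 255·112.6) / 1488
= 187211.6 / 1488 = 125.8142... → 125.81.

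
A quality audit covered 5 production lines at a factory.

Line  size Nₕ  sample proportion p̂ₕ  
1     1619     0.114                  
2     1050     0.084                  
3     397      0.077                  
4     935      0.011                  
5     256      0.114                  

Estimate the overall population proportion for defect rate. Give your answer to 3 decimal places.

N = 1619 + 1050 + 397 + 935 + 256 = 4257.
Overall proportion = Σ (Nₕ/N)·p̂ₕ.
Σ Nₕp̂ₕ = 184.566 + 88.2 + 30.569 + 10.285 + 29.184 = 342.804.
342.804 / 4257 = 0.08053... → 0.081.

0.081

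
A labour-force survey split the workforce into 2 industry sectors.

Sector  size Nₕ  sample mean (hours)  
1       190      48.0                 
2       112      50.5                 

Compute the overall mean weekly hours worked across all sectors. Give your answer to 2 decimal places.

48.93

x̄_st = (Σ Nₕx̄ₕ) / (Σ Nₕ) = (190·48.0 + 112·50.5) / 302
= 14776 / 302 = 48.9272... → 48.93.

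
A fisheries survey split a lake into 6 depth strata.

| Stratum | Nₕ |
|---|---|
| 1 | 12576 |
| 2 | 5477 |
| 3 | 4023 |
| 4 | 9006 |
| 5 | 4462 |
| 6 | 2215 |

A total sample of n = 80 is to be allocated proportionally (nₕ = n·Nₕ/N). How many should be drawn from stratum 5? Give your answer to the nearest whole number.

Share of stratum 5 = 4462/37759 = 0.11817.
Allocate 80 × 0.11817 = 9.454... → 9.

9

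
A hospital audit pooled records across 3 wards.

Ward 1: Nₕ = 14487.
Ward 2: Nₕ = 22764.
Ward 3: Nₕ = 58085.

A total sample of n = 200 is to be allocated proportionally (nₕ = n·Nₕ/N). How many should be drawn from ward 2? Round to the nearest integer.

48

Share of ward 2 = 22764/95336 = 0.23878.
Allocate 200 × 0.23878 = 47.755... → 48.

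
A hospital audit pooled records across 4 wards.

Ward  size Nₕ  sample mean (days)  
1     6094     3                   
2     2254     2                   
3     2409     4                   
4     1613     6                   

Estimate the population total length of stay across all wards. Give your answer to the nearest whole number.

1: 6094·3 = 18282
2: 2254·2 = 4508
3: 2409·4 = 9636
4: 1613·6 = 9678
τ̂ = Σ Nₕx̄ₕ = 42104.

42104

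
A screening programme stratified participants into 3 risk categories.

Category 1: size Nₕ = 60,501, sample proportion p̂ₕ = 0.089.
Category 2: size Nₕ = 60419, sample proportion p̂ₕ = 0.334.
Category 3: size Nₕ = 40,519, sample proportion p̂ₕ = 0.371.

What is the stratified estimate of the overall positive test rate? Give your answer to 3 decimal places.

Wₕ = Nₕ/N with N = 161439: 0.3748, 0.3743, 0.2510.
p̂_st = 0.3748·0.089 + 0.3743·0.334 + 0.2510·0.371 ≈ 0.25147... → 0.251.

0.251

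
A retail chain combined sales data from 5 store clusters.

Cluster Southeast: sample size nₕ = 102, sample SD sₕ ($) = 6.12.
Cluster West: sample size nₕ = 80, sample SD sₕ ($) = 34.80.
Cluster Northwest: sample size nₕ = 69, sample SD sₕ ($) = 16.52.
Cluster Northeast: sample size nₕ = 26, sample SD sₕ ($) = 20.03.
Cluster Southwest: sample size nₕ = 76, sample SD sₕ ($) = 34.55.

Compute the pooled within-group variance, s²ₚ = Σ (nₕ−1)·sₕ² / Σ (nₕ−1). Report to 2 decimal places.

625.20

Southeast: (102−1)·6.12² = 101·37.4544 = 3782.8944
West: (80−1)·34.80² = 79·1211.04 = 95672.16
Northwest: (69−1)·16.52² = 68·272.9104 = 18557.9072
Northeast: (26−1)·20.03² = 25·401.2009 = 10030.0225
Southwest: (76−1)·34.55² = 75·1193.7025 = 89527.6875
Numerator = 217570.6716; denominator = Σ(nₕ−1) = 348.
s²ₚ = 217570.6716/348 = 625.2031... → 625.20.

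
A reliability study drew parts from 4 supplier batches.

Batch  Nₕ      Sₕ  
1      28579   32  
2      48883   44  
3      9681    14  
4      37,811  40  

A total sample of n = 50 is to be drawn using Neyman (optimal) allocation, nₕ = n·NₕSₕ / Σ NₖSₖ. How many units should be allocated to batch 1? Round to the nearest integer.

10

1: NₕSₕ = 28579·32 = 914528
2: NₕSₕ = 48883·44 = 2150852
3: NₕSₕ = 9681·14 = 135534
4: NₕSₕ = 37811·40 = 1512440
Σ NₕSₕ = 4713354.
n_1 = 50·914528/4713354 = 9.701... → 10.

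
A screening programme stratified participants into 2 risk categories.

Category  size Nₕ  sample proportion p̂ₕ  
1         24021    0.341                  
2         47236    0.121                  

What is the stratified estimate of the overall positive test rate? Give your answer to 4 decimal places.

Wₕ = Nₕ/N with N = 71257: 0.3371, 0.6629.
p̂_st = 0.3371·0.341 + 0.6629·0.121 ≈ 0.195163... → 0.1952.

0.1952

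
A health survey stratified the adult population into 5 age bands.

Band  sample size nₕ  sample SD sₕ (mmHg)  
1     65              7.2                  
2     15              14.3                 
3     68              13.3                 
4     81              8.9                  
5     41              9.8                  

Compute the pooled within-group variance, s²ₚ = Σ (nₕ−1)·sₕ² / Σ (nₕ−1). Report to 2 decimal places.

1: (65−1)·7.2² = 64·51.84 = 3317.76
2: (15−1)·14.3² = 14·204.49 = 2862.86
3: (68−1)·13.3² = 67·176.89 = 11851.63
4: (81−1)·8.9² = 80·79.21 = 6336.8
5: (41−1)·9.8² = 40·96.04 = 3841.6
Numerator = 28210.65; denominator = Σ(nₕ−1) = 265.
s²ₚ = 28210.65/265 = 106.4553... → 106.46.

106.46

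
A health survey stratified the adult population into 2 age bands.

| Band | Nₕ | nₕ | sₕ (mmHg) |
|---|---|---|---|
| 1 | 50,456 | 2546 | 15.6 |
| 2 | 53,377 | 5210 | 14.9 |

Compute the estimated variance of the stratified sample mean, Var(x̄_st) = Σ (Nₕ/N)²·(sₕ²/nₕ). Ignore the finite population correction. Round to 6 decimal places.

N = 103833; Wₕ = Nₕ/N.
band 1: (50456/103833)²·15.6²/2546 = 0.022570731
band 2: (53377/103833)²·14.9²/5210 = 0.011260880
Sum = 0.033831611 → 0.033832.

0.033832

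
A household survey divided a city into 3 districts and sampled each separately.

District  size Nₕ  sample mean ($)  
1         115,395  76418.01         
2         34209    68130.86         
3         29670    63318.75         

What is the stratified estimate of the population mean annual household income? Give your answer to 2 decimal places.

x̄_st = (Σ Nₕx̄ₕ) / (Σ Nₕ) = (115395·76418.01 + 34209·68130.86 + 29670·63318.75) / 179274
= 13027612166.19 / 179274 = 72668.7203... → 72668.72.

72668.72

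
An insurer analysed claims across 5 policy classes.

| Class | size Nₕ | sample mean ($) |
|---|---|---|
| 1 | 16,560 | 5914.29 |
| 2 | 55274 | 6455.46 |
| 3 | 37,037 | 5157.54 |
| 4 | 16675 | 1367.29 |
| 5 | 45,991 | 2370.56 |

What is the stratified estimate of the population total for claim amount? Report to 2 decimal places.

1: 16560·5914.29 = 97940642.4
2: 55274·6455.46 = 356819096.04
3: 37037·5157.54 = 191019808.98
4: 16675·1367.29 = 22799560.75
5: 45991·2370.56 = 109024424.96
τ̂ = Σ Nₕx̄ₕ = 777603533.13.

777603533.13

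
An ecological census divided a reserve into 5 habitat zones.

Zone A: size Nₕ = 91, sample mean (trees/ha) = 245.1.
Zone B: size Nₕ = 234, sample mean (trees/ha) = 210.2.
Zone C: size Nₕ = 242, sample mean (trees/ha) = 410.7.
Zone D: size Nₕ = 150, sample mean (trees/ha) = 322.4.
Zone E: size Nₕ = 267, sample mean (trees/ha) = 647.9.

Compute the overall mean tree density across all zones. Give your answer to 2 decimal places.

N = 984; weights Wₕ = Nₕ/N = (0.0925, 0.2378, 0.2459, 0.1524, 0.2713).
x̄_st = Σ Wₕ·x̄ₕ = 0.0925·245.1 + 0.2378·210.2 + 0.2459·410.7 + 0.1524·322.4 + 0.2713·647.9 ≈ 398.6073...
→ 398.61.

398.61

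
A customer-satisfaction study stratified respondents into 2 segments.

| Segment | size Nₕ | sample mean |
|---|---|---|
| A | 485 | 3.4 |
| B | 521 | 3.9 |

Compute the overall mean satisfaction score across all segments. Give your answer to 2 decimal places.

N = 1006; weights Wₕ = Nₕ/N = (0.4821, 0.5179).
x̄_st = Σ Wₕ·x̄ₕ = 0.4821·3.4 + 0.5179·3.9 ≈ 3.6589...
→ 3.66.

3.66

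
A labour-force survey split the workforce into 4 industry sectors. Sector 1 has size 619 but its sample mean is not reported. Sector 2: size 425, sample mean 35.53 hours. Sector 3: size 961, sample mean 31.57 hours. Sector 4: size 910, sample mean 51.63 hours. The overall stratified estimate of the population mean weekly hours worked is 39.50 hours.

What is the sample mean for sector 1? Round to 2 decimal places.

Σ Nₕx̄ₕ = N·μ, so 619·x̄_1 = 2915·39.50 − (425·35.53 + 961·31.57 + 910·51.63).
= 115142.5 − 92422.32 = 22720.18.
x̄_1 = 22720.18 / 619 = 36.7047... → 36.70.

36.70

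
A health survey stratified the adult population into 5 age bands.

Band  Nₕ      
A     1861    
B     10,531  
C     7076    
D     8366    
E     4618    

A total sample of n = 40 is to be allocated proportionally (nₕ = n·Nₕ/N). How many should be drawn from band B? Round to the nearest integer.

N = 1861 + 10531 + 7076 + 8366 + 4618 = 32452.
n_B = 40·10531/32452 = 12.980... → 13.

13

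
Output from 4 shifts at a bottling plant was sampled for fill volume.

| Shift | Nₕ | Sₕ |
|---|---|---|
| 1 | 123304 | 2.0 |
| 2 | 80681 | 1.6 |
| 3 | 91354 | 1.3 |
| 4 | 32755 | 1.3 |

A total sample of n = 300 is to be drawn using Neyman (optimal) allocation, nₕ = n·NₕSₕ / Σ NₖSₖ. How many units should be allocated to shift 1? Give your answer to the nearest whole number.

138

1: NₕSₕ = 123304·2.0 = 246608
2: NₕSₕ = 80681·1.6 = 129089.6
3: NₕSₕ = 91354·1.3 = 118760.2
4: NₕSₕ = 32755·1.3 = 42581.5
Σ NₕSₕ = 537039.3.
n_1 = 300·246608/537039.3 = 137.760... → 138.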